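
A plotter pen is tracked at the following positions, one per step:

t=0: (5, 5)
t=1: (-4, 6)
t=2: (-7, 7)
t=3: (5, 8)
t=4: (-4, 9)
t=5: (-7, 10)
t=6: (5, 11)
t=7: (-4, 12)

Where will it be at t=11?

First: cycles through 5, -4, -7 every 3 steps. Step 11 lands at position 2 of the cycle → -7.
Second: linear, +1 per step → 16 at step 11.

(-7, 16)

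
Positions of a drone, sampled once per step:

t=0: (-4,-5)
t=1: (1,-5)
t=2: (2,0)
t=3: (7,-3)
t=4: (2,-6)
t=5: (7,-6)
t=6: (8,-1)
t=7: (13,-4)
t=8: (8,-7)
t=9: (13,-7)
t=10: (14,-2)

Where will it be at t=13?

Differencing gives (+5,+0), (+1,+5), (+5,-3), (-5,-3), (+5,+0), (+1,+5), (+5,-3), (-5,-3), (+5,+0), (+1,+5). This is the pattern (+5,+0), (+1,+5), (+5,-3), (-5,-3) repeated.
step 11: apply (+5,-3) → (19,-5)
step 12: apply (-5,-3) → (14,-8)
step 13: apply (+5,+0) → (19,-8)

(19,-8)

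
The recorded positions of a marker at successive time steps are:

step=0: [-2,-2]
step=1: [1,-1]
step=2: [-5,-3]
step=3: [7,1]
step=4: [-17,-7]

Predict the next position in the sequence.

[31,9]

The jumps are [+3,+1], [-6,-2], [+12,+4], [-24,-8] — a geometric progression with ratio -2.
step 5: [-17,-7] + [+48,+16] → [31,9]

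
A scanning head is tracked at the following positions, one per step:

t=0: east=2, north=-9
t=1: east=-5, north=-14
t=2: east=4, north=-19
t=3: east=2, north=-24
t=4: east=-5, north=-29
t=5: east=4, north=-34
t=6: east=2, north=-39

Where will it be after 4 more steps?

east=-5, north=-59

East: cycles through 2, -5, 4 every 3 steps. Step 10 lands at position 1 of the cycle → -5.
North: linear, -5 per step → -59 at step 10.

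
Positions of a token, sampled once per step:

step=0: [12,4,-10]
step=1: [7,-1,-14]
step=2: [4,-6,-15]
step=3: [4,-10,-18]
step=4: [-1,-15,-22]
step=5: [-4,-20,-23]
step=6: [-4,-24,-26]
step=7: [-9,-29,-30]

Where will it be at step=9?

[-12,-38,-34]

Step-to-step displacements: [-5,-5,-4], [-3,-5,-1], [+0,-4,-3], [-5,-5,-4], [-3,-5,-1], [+0,-4,-3], [-5,-5,-4] — a repeating cycle of length 3.
step 8: apply [-3,-5,-1] → [-12,-34,-31]
step 9: apply [+0,-4,-3] → [-12,-38,-34]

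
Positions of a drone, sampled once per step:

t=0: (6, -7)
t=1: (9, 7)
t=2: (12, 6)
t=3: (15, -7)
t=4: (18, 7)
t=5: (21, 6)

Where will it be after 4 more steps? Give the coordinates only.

First: linear, +3 per step → 33 at step 9.
Second: cycles through -7, 7, 6 every 3 steps. Step 9 lands at position 0 of the cycle → -7.

(33, -7)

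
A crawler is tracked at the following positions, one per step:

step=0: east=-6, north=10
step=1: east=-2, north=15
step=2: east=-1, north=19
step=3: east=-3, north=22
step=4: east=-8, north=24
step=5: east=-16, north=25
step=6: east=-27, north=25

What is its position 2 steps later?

east=-58, north=22

Successive displacements: (+4, +5), (+1, +4), (-2, +3), (-5, +2), (-8, +1), (-11, +0) — each changes by (-3, -1).
step 7: east=-27, north=25 + (-14, -1) → east=-41, north=24
step 8: east=-41, north=24 + (-17, -2) → east=-58, north=22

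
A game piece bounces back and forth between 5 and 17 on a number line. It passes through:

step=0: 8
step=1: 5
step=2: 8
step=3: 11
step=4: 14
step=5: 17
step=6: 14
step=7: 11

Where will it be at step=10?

8

The value reflects between 5 and 17, moving 3 per step.
  step 8: 11 → 8
  step 9: 8 → 5
  step 10: 5 → 8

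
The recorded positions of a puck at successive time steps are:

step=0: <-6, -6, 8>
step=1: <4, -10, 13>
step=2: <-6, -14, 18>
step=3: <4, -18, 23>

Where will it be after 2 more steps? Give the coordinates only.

<4, -26, 33>

The first coordinate repeats the cycle [-6, 4] with period 2; step 5 mod 2 = 1, giving 4.
The second coordinate changes by -4 each step, so at step 5 it is -6 + 5·(-4) = -26.
The third coordinate changes by +5 each step, so at step 5 it is 8 + 5·(5) = 33.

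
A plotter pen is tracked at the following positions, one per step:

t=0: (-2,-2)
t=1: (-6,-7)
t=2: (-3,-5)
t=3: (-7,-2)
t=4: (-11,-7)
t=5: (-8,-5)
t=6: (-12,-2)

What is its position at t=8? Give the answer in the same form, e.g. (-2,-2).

(-13,-5)

The moves between consecutive positions are (-4,-5), (+3,+2), (-4,+3), (-4,-5), (+3,+2), (-4,+3); they repeat the 3-cycle [(-4,-5), (+3,+2), (-4,+3)].
step 7: apply (-4,-5) → (-16,-7)
step 8: apply (+3,+2) → (-13,-5)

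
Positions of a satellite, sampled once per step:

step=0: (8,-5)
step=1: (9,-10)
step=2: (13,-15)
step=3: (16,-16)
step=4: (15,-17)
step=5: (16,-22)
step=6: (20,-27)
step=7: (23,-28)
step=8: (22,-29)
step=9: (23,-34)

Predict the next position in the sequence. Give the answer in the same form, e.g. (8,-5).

The moves between consecutive positions are (+1,-5), (+4,-5), (+3,-1), (-1,-1), (+1,-5), (+4,-5), (+3,-1), (-1,-1), (+1,-5); they repeat the 4-cycle [(+1,-5), (+4,-5), (+3,-1), (-1,-1)].
step 10: apply (+4,-5) → (27,-39)

(27,-39)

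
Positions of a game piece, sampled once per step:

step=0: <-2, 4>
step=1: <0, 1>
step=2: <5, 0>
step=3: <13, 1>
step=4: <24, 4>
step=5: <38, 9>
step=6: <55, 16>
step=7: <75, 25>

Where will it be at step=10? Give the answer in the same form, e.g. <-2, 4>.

First differences are <+2, -3>, <+5, -1>, <+8, +1>, <+11, +3>, <+14, +5>, <+17, +7>, <+20, +9>; their common second difference is <+3, +2> (constant acceleration).
step 8: <75, 25> + <+23, +11> → <98, 36>
step 9: <98, 36> + <+26, +13> → <124, 49>
step 10: <124, 49> + <+29, +15> → <153, 64>

<153, 64>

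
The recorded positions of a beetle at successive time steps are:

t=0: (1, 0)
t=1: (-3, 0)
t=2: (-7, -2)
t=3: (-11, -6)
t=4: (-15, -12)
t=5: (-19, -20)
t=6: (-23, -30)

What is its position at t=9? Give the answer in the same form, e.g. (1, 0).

(-35, -72)

Taking differences between consecutive positions: (-4, +0), (-4, -2), (-4, -4), (-4, -6), (-4, -8), (-4, -10). These grow by (+0, -2) each step.
step 7: (-23, -30) + (-4, -12) → (-27, -42)
step 8: (-27, -42) + (-4, -14) → (-31, -56)
step 9: (-31, -56) + (-4, -16) → (-35, -72)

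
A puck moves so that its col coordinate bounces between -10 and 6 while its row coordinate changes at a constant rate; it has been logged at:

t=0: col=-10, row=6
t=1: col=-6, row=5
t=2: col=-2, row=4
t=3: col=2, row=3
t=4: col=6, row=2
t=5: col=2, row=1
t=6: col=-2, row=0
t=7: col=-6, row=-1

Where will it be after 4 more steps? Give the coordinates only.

col=2, row=-5

The col coordinate reflects between -10 and 6, moving 4 per step.
  step 8: -6 → -10
  step 9: -10 → -6
  step 10: -6 → -2
  step 11: -2 → 2
The row coordinate changes by -1 each step: at step 11 it is -5.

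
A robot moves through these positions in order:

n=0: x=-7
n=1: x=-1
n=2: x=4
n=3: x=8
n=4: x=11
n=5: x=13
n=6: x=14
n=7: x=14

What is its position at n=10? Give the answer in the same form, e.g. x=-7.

x=8

First differences are +6, +5, +4, +3, +2, +1, +0; their common second difference is -1 (constant acceleration).
step 8: 14 − 1 → x=13
step 9: 13 − 2 → x=11
step 10: 11 − 3 → x=8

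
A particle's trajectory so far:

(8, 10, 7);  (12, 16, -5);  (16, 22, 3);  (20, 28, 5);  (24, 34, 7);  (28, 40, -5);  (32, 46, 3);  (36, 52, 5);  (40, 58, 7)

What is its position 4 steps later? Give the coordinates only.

First: linear, +4 per step → 56 at step 12.
Second: linear, +6 per step → 82 at step 12.
Third: cycles through 7, -5, 3, 5 every 4 steps. Step 12 lands at position 0 of the cycle → 7.

(56, 82, 7)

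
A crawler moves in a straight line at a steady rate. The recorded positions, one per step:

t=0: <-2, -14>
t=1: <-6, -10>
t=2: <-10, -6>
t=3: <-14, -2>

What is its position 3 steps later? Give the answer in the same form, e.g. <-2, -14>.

<-26, 10>

Each step adds <-4, +4> to the position.
step 4: <-14, -2> + <-4, +4> → <-18, 2>
step 5: <-18, 2> + <-4, +4> → <-22, 6>
step 6: <-22, 6> + <-4, +4> → <-26, 10>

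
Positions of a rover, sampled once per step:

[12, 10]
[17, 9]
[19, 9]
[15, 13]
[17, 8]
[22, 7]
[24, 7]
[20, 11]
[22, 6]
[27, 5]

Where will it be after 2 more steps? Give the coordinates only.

The moves between consecutive positions are [+5, -1], [+2, +0], [-4, +4], [+2, -5], [+5, -1], [+2, +0], [-4, +4], [+2, -5], [+5, -1]; they repeat the 4-cycle [[+5, -1], [+2, +0], [-4, +4], [+2, -5]].
step 10: apply [+2, +0] → [29, 5]
step 11: apply [-4, +4] → [25, 9]

[25, 9]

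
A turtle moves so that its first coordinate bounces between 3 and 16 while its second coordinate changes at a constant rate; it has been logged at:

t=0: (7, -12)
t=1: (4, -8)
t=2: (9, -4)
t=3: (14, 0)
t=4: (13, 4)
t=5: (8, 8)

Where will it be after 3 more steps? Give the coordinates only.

(13, 20)

The first coordinate reflects between 3 and 16, moving 5 per step.
  step 6: 8 → 3
  step 7: 3 → 8
  step 8: 8 → 13
The second coordinate changes by +4 each step: at step 8 it is 20.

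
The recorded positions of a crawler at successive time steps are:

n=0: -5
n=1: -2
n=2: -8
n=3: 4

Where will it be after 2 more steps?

Step-to-step displacements: +3, -6, +12; each is -2× the previous.
step 4: 4 − 24 → -20
step 5: -20 + 48 → 28

28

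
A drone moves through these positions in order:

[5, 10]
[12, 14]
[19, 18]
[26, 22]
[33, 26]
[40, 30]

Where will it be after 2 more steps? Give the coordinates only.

[54, 38]

The position changes by [+7, +4] every step.
step 6: [40, 30] + [+7, +4] → [47, 34]
step 7: [47, 34] + [+7, +4] → [54, 38]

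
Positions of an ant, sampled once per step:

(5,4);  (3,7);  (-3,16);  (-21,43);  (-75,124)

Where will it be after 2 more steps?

The jumps are (-2,+3), (-6,+9), (-18,+27), (-54,+81) — a geometric progression with ratio 3.
step 5: (-75,124) + (-162,+243) → (-237,367)
step 6: (-237,367) + (-486,+729) → (-723,1096)

(-723,1096)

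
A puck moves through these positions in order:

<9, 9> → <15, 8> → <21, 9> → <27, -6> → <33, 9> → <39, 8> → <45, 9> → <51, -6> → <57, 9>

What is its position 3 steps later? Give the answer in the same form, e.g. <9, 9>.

The first coordinate changes by +6 each step, so at step 11 it is 9 + 11·(6) = 75.
The second coordinate repeats the cycle [9, 8, 9, -6] with period 4; step 11 mod 4 = 3, giving -6.

<75, -6>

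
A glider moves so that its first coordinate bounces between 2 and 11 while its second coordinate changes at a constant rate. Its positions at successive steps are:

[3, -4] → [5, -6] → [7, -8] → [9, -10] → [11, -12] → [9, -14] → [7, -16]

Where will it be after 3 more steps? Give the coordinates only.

The first coordinate travels 2 per step and bounces off the walls at 2 and 11.
  step 7: 7 → 5
  step 8: 5 → 3
  step 9: 3 → 3
The second coordinate changes by -2 each step: at step 9 it is -22.

[3, -22]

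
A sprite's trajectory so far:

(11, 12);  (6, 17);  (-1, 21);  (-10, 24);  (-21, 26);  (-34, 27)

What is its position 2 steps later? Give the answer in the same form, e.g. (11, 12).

(-66, 26)

Taking differences between consecutive positions: (-5, +5), (-7, +4), (-9, +3), (-11, +2), (-13, +1). These grow by (-2, -1) each step.
step 6: (-34, 27) + (-15, +0) → (-49, 27)
step 7: (-49, 27) + (-17, -1) → (-66, 26)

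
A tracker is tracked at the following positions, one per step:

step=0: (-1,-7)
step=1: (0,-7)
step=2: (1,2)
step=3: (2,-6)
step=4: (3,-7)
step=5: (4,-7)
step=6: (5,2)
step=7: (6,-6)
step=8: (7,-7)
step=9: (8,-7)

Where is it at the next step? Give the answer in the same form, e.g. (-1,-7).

The first coordinate changes by +1 each step, so at step 10 it is -1 + 10·(1) = 9.
The second coordinate repeats the cycle [-7, -7, 2, -6] with period 4; step 10 mod 4 = 2, giving 2.

(9,2)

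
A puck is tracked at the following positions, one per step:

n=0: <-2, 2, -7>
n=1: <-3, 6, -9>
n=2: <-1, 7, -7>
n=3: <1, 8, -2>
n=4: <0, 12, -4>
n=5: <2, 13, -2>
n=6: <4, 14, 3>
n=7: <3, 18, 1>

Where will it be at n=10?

The moves between consecutive positions are <-1, +4, -2>, <+2, +1, +2>, <+2, +1, +5>, <-1, +4, -2>, <+2, +1, +2>, <+2, +1, +5>, <-1, +4, -2>; they repeat the 3-cycle [<-1, +4, -2>, <+2, +1, +2>, <+2, +1, +5>].
step 8: apply <+2, +1, +2> → <5, 19, 3>
step 9: apply <+2, +1, +5> → <7, 20, 8>
step 10: apply <-1, +4, -2> → <6, 24, 6>

<6, 24, 6>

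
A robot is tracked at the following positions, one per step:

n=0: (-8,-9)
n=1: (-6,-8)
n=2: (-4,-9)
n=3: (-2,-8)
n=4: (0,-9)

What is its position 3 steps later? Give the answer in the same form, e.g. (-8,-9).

(6,-8)

First: linear, +2 per step → 6 at step 7.
Second: cycles through -9, -8 every 2 steps. Step 7 lands at position 1 of the cycle → -8.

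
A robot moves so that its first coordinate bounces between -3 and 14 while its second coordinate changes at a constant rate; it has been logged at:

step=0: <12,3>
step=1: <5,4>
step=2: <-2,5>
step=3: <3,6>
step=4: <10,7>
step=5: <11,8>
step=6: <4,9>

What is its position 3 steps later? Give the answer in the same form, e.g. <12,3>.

<11,12>

The first coordinate reflects between -3 and 14, moving 7 per step.
  step 7: 4 → -3
  step 8: -3 → 4
  step 9: 4 → 11
The second coordinate changes by +1 each step: at step 9 it is 12.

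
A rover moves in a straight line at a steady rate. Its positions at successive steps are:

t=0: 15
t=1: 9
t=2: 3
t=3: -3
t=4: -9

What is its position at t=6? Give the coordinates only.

-21

Each step adds -6 to the position.
step 5: -9 − 6 → -15
step 6: -15 − 6 → -21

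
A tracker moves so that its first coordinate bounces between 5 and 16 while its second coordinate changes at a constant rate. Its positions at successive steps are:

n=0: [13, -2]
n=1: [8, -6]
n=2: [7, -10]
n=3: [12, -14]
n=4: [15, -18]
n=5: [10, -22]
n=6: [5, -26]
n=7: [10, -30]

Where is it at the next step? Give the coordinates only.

[15, -34]

The first coordinate reflects between 5 and 16, moving 5 per step.
  step 8: 10 → 15
The second coordinate changes by -4 each step: at step 8 it is -34.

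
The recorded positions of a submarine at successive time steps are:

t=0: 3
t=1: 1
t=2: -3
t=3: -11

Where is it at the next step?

-27

Consecutive displacements -2, -4, -8 scale by a factor of 2 each step.
step 4: -11 − 16 → -27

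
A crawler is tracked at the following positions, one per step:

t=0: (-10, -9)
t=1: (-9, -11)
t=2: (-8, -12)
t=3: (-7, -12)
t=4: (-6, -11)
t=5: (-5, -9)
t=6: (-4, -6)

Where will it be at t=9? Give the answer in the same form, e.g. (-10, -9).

Taking differences between consecutive positions: (+1, -2), (+1, -1), (+1, +0), (+1, +1), (+1, +2), (+1, +3). These grow by (+0, +1) each step.
step 7: (-4, -6) + (+1, +4) → (-3, -2)
step 8: (-3, -2) + (+1, +5) → (-2, 3)
step 9: (-2, 3) + (+1, +6) → (-1, 9)

(-1, 9)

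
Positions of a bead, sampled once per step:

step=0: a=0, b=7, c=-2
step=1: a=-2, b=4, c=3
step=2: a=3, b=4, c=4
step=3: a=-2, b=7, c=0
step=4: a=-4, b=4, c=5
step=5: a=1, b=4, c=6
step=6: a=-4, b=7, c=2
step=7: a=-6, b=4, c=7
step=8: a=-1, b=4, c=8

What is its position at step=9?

a=-6, b=7, c=4

Differencing gives (-2, -3, +5), (+5, +0, +1), (-5, +3, -4), (-2, -3, +5), (+5, +0, +1), (-5, +3, -4), (-2, -3, +5), (+5, +0, +1). This is the pattern (-2, -3, +5), (+5, +0, +1), (-5, +3, -4) repeated.
step 9: apply (-5, +3, -4) → a=-6, b=7, c=4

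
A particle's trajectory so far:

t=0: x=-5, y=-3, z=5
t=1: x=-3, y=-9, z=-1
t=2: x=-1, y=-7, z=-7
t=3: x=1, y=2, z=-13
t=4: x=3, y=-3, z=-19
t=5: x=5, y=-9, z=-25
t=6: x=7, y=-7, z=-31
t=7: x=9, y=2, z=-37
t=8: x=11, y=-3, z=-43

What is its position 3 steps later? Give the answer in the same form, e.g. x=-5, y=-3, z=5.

X: linear, +2 per step → 17 at step 11.
Y: cycles through -3, -9, -7, 2 every 4 steps. Step 11 lands at position 3 of the cycle → 2.
Z: linear, -6 per step → -61 at step 11.

x=17, y=2, z=-61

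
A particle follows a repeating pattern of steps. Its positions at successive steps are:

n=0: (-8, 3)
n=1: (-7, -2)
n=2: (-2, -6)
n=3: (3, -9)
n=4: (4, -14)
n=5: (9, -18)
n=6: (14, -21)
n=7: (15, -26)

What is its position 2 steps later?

Differencing gives (+1, -5), (+5, -4), (+5, -3), (+1, -5), (+5, -4), (+5, -3), (+1, -5). This is the pattern (+1, -5), (+5, -4), (+5, -3) repeated.
step 8: apply (+5, -4) → (20, -30)
step 9: apply (+5, -3) → (25, -33)

(25, -33)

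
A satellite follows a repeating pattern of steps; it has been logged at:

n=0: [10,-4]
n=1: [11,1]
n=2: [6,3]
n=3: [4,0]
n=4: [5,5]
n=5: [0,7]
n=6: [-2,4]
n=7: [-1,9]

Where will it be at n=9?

Step-to-step displacements: [+1,+5], [-5,+2], [-2,-3], [+1,+5], [-5,+2], [-2,-3], [+1,+5] — a repeating cycle of length 3.
step 8: apply [-5,+2] → [-6,11]
step 9: apply [-2,-3] → [-8,8]

[-8,8]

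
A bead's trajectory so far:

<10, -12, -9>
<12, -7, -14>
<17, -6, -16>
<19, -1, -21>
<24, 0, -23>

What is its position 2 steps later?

<31, 6, -30>

Differencing gives <+2, +5, -5>, <+5, +1, -2>, <+2, +5, -5>, <+5, +1, -2>. This is the pattern <+2, +5, -5>, <+5, +1, -2> repeated.
step 5: apply <+2, +5, -5> → <26, 5, -28>
step 6: apply <+5, +1, -2> → <31, 6, -30>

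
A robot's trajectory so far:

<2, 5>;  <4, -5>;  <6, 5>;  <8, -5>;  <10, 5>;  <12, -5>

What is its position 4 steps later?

The first coordinate changes by +2 each step, so at step 9 it is 2 + 9·(2) = 20.
The second coordinate repeats the cycle [5, -5] with period 2; step 9 mod 2 = 1, giving -5.

<20, -5>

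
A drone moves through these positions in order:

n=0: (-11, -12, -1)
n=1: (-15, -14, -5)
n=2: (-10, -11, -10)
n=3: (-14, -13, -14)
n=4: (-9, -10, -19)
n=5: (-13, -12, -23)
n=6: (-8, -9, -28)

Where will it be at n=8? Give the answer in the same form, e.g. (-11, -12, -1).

Step-to-step displacements: (-4, -2, -4), (+5, +3, -5), (-4, -2, -4), (+5, +3, -5), (-4, -2, -4), (+5, +3, -5) — a repeating cycle of length 2.
step 7: apply (-4, -2, -4) → (-12, -11, -32)
step 8: apply (+5, +3, -5) → (-7, -8, -37)

(-7, -8, -37)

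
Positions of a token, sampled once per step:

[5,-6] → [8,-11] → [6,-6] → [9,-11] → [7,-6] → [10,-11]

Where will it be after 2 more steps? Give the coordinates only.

The moves between consecutive positions are [+3,-5], [-2,+5], [+3,-5], [-2,+5], [+3,-5]; they repeat the 2-cycle [[+3,-5], [-2,+5]].
step 6: apply [-2,+5] → [8,-6]
step 7: apply [+3,-5] → [11,-11]

[11,-11]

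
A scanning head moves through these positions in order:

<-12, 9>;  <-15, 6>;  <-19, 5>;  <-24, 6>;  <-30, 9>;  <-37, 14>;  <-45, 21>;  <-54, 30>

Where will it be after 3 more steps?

<-87, 69>

Taking differences between consecutive positions: <-3, -3>, <-4, -1>, <-5, +1>, <-6, +3>, <-7, +5>, <-8, +7>, <-9, +9>. These grow by <-1, +2> each step.
step 8: <-54, 30> + <-10, +11> → <-64, 41>
step 9: <-64, 41> + <-11, +13> → <-75, 54>
step 10: <-75, 54> + <-12, +15> → <-87, 69>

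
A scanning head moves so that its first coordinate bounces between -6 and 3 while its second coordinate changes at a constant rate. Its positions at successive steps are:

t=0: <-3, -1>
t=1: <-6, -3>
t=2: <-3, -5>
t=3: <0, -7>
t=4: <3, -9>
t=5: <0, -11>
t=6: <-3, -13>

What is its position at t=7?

The first coordinate travels 3 per step and bounces off the walls at -6 and 3.
  step 7: -3 → -6
The second coordinate changes by -2 each step: at step 7 it is -15.

<-6, -15>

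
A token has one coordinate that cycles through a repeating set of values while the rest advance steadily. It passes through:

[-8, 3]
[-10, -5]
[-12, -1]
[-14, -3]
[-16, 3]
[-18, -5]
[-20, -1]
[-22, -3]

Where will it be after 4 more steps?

First: linear, -2 per step → -30 at step 11.
Second: cycles through 3, -5, -1, -3 every 4 steps. Step 11 lands at position 3 of the cycle → -3.

[-30, -3]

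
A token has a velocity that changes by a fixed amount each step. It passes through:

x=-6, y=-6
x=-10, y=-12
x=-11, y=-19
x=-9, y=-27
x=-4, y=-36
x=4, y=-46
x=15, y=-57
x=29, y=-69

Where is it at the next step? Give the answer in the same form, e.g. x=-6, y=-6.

First differences are (-4, -6), (-1, -7), (+2, -8), (+5, -9), (+8, -10), (+11, -11), (+14, -12); their common second difference is (+3, -1) (constant acceleration).
step 8: x=29, y=-69 + (+17, -13) → x=46, y=-82

x=46, y=-82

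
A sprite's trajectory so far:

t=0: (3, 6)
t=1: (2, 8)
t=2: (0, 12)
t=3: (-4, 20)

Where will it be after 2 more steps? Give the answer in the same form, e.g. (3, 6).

Step-to-step displacements: (-1, +2), (-2, +4), (-4, +8); each is 2× the previous.
step 4: (-4, 20) + (-8, +16) → (-12, 36)
step 5: (-12, 36) + (-16, +32) → (-28, 68)

(-28, 68)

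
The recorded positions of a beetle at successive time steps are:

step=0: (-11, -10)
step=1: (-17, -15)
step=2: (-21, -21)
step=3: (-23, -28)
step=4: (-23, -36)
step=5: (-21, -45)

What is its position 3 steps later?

(-3, -78)

Taking differences between consecutive positions: (-6, -5), (-4, -6), (-2, -7), (+0, -8), (+2, -9). These grow by (+2, -1) each step.
step 6: (-21, -45) + (+4, -10) → (-17, -55)
step 7: (-17, -55) + (+6, -11) → (-11, -66)
step 8: (-11, -66) + (+8, -12) → (-3, -78)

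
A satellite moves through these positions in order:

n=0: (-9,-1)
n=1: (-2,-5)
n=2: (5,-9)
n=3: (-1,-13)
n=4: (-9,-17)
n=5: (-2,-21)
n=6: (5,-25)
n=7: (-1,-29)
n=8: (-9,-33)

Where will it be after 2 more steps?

The first coordinate repeats the cycle [-9, -2, 5, -1] with period 4; step 10 mod 4 = 2, giving 5.
The second coordinate changes by -4 each step, so at step 10 it is -1 + 10·(-4) = -41.

(5,-41)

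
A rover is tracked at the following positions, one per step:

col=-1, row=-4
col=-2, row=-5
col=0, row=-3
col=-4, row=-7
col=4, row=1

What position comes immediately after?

Step-to-step displacements: (-1, -1), (+2, +2), (-4, -4), (+8, +8); each is -2× the previous.
step 5: col=4, row=1 + (-16, -16) → col=-12, row=-15

col=-12, row=-15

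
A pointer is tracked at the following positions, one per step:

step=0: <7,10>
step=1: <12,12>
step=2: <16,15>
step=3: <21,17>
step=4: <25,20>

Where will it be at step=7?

<39,27>

Step-to-step displacements: <+5,+2>, <+4,+3>, <+5,+2>, <+4,+3> — a repeating cycle of length 2.
step 5: apply <+5,+2> → <30,22>
step 6: apply <+4,+3> → <34,25>
step 7: apply <+5,+2> → <39,27>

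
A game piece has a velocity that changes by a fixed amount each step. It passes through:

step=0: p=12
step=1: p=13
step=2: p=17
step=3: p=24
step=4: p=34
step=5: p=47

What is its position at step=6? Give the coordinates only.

p=63

Taking differences between consecutive positions: +1, +4, +7, +10, +13. These grow by +3 each step.
step 6: 47 + 16 → p=63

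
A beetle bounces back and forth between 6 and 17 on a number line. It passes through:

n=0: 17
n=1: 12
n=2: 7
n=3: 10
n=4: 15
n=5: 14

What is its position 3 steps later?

The value travels 5 per step and bounces off the walls at 6 and 17.
  step 6: 14 → 9
  step 7: 9 → 8
  step 8: 8 → 13

13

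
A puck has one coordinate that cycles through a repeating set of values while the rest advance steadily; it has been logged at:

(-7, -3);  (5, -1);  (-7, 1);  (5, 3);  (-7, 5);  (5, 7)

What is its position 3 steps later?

(-7, 13)

First: cycles through -7, 5 every 2 steps. Step 8 lands at position 0 of the cycle → -7.
Second: linear, +2 per step → 13 at step 8.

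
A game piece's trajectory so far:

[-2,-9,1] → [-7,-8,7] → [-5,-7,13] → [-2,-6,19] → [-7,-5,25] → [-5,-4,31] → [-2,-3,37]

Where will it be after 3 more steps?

[-2,0,55]

The first coordinate repeats the cycle [-2, -7, -5] with period 3; step 9 mod 3 = 0, giving -2.
The second coordinate changes by +1 each step, so at step 9 it is -9 + 9·(1) = 0.
The third coordinate changes by +6 each step, so at step 9 it is 1 + 9·(6) = 55.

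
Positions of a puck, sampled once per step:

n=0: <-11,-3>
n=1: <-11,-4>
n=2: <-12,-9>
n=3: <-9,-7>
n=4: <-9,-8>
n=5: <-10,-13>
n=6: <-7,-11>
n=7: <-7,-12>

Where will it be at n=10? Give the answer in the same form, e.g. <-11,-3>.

<-5,-16>

Step-to-step displacements: <+0,-1>, <-1,-5>, <+3,+2>, <+0,-1>, <-1,-5>, <+3,+2>, <+0,-1> — a repeating cycle of length 3.
step 8: apply <-1,-5> → <-8,-17>
step 9: apply <+3,+2> → <-5,-15>
step 10: apply <+0,-1> → <-5,-16>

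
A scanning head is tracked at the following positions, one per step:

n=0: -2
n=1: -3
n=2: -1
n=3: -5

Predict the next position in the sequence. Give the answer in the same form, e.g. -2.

3

Step-to-step displacements: -1, +2, -4; each is -2× the previous.
step 4: -5 + 8 → 3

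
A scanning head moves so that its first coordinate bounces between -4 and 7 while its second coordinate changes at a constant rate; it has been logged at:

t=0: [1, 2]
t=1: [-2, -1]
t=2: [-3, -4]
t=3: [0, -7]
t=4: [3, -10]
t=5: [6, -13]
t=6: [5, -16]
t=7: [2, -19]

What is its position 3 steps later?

The first coordinate reflects between -4 and 7, moving 3 per step.
  step 8: 2 → -1
  step 9: -1 → -4
  step 10: -4 → -1
The second coordinate changes by -3 each step: at step 10 it is -28.

[-1, -28]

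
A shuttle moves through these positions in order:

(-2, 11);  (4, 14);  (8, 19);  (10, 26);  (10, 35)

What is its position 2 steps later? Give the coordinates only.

(4, 59)

Taking differences between consecutive positions: (+6, +3), (+4, +5), (+2, +7), (+0, +9). These grow by (-2, +2) each step.
step 5: (10, 35) + (-2, +11) → (8, 46)
step 6: (8, 46) + (-4, +13) → (4, 59)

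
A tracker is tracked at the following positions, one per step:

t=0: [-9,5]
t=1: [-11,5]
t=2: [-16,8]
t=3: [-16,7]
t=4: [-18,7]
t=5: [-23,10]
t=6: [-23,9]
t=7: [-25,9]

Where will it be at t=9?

[-30,11]

Step-to-step displacements: [-2,+0], [-5,+3], [+0,-1], [-2,+0], [-5,+3], [+0,-1], [-2,+0] — a repeating cycle of length 3.
step 8: apply [-5,+3] → [-30,12]
step 9: apply [+0,-1] → [-30,11]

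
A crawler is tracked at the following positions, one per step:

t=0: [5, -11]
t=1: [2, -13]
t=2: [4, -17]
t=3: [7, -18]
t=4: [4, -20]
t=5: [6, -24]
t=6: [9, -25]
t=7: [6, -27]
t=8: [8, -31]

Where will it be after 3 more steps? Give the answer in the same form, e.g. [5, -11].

[10, -38]

Step-to-step displacements: [-3, -2], [+2, -4], [+3, -1], [-3, -2], [+2, -4], [+3, -1], [-3, -2], [+2, -4] — a repeating cycle of length 3.
step 9: apply [+3, -1] → [11, -32]
step 10: apply [-3, -2] → [8, -34]
step 11: apply [+2, -4] → [10, -38]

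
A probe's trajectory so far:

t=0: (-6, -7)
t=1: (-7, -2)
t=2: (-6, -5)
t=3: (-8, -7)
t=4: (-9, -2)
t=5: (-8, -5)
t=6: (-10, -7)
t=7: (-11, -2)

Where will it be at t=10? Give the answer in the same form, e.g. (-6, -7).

(-13, -2)

Step-to-step displacements: (-1, +5), (+1, -3), (-2, -2), (-1, +5), (+1, -3), (-2, -2), (-1, +5) — a repeating cycle of length 3.
step 8: apply (+1, -3) → (-10, -5)
step 9: apply (-2, -2) → (-12, -7)
step 10: apply (-1, +5) → (-13, -2)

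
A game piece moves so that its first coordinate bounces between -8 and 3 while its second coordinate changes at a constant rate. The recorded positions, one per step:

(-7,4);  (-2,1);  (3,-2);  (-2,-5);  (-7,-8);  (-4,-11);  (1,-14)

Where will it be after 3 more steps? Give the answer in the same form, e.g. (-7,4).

The first coordinate reflects between -8 and 3, moving 5 per step.
  step 7: 1 → 0
  step 8: 0 → -5
  step 9: -5 → -6
The second coordinate changes by -3 each step: at step 9 it is -23.

(-6,-23)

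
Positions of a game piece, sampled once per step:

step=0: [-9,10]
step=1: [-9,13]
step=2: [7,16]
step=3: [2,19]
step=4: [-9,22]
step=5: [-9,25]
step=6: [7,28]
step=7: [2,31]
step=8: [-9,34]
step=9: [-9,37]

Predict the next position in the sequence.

[7,40]

First: cycles through -9, -9, 7, 2 every 4 steps. Step 10 lands at position 2 of the cycle → 7.
Second: linear, +3 per step → 40 at step 10.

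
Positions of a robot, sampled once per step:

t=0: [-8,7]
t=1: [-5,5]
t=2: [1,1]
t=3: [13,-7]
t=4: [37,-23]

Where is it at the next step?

The jumps are [+3,-2], [+6,-4], [+12,-8], [+24,-16] — a geometric progression with ratio 2.
step 5: [37,-23] + [+48,-32] → [85,-55]

[85,-55]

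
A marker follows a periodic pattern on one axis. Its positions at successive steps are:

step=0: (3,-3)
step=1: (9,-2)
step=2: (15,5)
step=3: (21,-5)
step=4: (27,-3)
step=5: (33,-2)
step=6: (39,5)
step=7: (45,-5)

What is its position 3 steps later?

(63,5)

The first coordinate changes by +6 each step, so at step 10 it is 3 + 10·(6) = 63.
The second coordinate repeats the cycle [-3, -2, 5, -5] with period 4; step 10 mod 4 = 2, giving 5.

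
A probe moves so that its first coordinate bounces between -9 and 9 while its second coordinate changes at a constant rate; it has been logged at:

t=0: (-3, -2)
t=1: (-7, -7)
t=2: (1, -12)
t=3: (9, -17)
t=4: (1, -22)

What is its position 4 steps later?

(5, -42)

The first coordinate travels 8 per step and bounces off the walls at -9 and 9.
  step 5: 1 → -7
  step 6: -7 → -3
  step 7: -3 → 5
  step 8: 5 → 5
The second coordinate changes by -5 each step: at step 8 it is -42.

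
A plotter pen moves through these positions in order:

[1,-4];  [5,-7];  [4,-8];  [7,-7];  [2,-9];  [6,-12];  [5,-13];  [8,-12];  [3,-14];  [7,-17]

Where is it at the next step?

[6,-18]

The moves between consecutive positions are [+4,-3], [-1,-1], [+3,+1], [-5,-2], [+4,-3], [-1,-1], [+3,+1], [-5,-2], [+4,-3]; they repeat the 4-cycle [[+4,-3], [-1,-1], [+3,+1], [-5,-2]].
step 10: apply [-1,-1] → [6,-18]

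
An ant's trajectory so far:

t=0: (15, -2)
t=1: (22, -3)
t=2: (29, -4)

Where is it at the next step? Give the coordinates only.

(36, -5)

The position changes by (+7, -1) every step.
step 3: (29, -4) + (+7, -1) → (36, -5)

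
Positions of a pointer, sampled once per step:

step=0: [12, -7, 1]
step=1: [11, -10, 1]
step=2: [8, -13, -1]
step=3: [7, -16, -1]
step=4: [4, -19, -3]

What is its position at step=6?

Step-to-step displacements: [-1, -3, +0], [-3, -3, -2], [-1, -3, +0], [-3, -3, -2] — a repeating cycle of length 2.
step 5: apply [-1, -3, +0] → [3, -22, -3]
step 6: apply [-3, -3, -2] → [0, -25, -5]

[0, -25, -5]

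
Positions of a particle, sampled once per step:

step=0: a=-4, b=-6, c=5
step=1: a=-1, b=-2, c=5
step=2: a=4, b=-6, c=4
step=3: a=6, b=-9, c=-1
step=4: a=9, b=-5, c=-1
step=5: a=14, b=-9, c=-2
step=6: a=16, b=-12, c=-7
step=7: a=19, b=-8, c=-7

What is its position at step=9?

Step-to-step displacements: (+3,+4,+0), (+5,-4,-1), (+2,-3,-5), (+3,+4,+0), (+5,-4,-1), (+2,-3,-5), (+3,+4,+0) — a repeating cycle of length 3.
step 8: apply (+5,-4,-1) → a=24, b=-12, c=-8
step 9: apply (+2,-3,-5) → a=26, b=-15, c=-13

a=26, b=-15, c=-13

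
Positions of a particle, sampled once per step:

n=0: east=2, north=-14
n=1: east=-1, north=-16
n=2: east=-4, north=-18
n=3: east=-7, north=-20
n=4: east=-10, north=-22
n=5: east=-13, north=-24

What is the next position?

east=-16, north=-26

The position changes by (-3,-2) every step.
step 6: east=-13, north=-24 + (-3,-2) → east=-16, north=-26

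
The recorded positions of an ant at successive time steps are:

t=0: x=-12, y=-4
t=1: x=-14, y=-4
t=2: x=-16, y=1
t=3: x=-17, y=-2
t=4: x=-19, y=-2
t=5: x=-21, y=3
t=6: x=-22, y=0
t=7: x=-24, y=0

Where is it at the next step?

Step-to-step displacements: (-2,+0), (-2,+5), (-1,-3), (-2,+0), (-2,+5), (-1,-3), (-2,+0) — a repeating cycle of length 3.
step 8: apply (-2,+5) → x=-26, y=5

x=-26, y=5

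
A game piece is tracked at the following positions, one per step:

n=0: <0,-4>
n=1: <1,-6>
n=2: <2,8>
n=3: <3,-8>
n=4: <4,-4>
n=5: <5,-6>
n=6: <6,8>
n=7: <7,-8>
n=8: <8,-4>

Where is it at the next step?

First: linear, +1 per step → 9 at step 9.
Second: cycles through -4, -6, 8, -8 every 4 steps. Step 9 lands at position 1 of the cycle → -6.

<9,-6>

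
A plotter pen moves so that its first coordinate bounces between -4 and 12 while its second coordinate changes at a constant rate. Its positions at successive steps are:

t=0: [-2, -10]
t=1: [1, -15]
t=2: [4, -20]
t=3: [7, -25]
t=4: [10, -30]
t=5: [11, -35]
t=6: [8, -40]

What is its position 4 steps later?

The first coordinate reflects between -4 and 12, moving 3 per step.
  step 7: 8 → 5
  step 8: 5 → 2
  step 9: 2 → -1
  step 10: -1 → -4
The second coordinate changes by -5 each step: at step 10 it is -60.

[-4, -60]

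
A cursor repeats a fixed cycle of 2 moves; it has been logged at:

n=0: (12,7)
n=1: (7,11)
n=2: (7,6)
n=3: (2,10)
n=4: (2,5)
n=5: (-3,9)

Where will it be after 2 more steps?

Differencing gives (-5,+4), (+0,-5), (-5,+4), (+0,-5), (-5,+4). This is the pattern (-5,+4), (+0,-5) repeated.
step 6: apply (+0,-5) → (-3,4)
step 7: apply (-5,+4) → (-8,8)

(-8,8)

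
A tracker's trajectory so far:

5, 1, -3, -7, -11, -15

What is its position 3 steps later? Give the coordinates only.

-27

Constant displacement of -4 per step.
step 6: -15 − 4 → -19
step 7: -19 − 4 → -23
step 8: -23 − 4 → -27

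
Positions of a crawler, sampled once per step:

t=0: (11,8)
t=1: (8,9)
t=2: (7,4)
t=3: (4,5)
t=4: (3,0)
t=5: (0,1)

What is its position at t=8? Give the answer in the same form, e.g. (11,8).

Step-to-step displacements: (-3,+1), (-1,-5), (-3,+1), (-1,-5), (-3,+1) — a repeating cycle of length 2.
step 6: apply (-1,-5) → (-1,-4)
step 7: apply (-3,+1) → (-4,-3)
step 8: apply (-1,-5) → (-5,-8)

(-5,-8)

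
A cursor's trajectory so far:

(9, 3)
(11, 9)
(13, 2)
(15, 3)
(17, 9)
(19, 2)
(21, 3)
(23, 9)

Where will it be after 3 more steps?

(29, 9)

The first coordinate changes by +2 each step, so at step 10 it is 9 + 10·(2) = 29.
The second coordinate repeats the cycle [3, 9, 2] with period 3; step 10 mod 3 = 1, giving 9.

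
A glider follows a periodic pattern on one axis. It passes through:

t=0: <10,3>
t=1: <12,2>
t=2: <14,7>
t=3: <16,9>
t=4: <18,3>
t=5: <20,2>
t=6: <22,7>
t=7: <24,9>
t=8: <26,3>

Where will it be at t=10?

<30,7>

First: linear, +2 per step → 30 at step 10.
Second: cycles through 3, 2, 7, 9 every 4 steps. Step 10 lands at position 2 of the cycle → 7.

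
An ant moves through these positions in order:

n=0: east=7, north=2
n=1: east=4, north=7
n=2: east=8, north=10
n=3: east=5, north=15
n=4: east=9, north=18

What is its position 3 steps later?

Differencing gives (-3, +5), (+4, +3), (-3, +5), (+4, +3). This is the pattern (-3, +5), (+4, +3) repeated.
step 5: apply (-3, +5) → east=6, north=23
step 6: apply (+4, +3) → east=10, north=26
step 7: apply (-3, +5) → east=7, north=31

east=7, north=31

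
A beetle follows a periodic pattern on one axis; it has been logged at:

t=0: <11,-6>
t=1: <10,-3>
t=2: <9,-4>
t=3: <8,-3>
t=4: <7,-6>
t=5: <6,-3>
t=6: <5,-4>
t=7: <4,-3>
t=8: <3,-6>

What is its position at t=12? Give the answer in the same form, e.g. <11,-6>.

The first coordinate changes by -1 each step, so at step 12 it is 11 + 12·(-1) = -1.
The second coordinate repeats the cycle [-6, -3, -4, -3] with period 4; step 12 mod 4 = 0, giving -6.

<-1,-6>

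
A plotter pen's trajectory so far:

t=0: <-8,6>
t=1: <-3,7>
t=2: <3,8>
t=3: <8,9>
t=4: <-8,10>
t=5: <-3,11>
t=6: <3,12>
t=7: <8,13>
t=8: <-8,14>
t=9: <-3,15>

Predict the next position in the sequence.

The first coordinate repeats the cycle [-8, -3, 3, 8] with period 4; step 10 mod 4 = 2, giving 3.
The second coordinate changes by +1 each step, so at step 10 it is 6 + 10·(1) = 16.

<3,16>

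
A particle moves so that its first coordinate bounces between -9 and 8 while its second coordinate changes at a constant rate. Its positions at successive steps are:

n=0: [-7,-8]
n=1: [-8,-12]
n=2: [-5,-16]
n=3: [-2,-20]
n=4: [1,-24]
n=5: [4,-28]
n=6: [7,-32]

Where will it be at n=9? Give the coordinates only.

The first coordinate reflects between -9 and 8, moving 3 per step.
  step 7: 7 → 6
  step 8: 6 → 3
  step 9: 3 → 0
The second coordinate changes by -4 each step: at step 9 it is -44.

[0,-44]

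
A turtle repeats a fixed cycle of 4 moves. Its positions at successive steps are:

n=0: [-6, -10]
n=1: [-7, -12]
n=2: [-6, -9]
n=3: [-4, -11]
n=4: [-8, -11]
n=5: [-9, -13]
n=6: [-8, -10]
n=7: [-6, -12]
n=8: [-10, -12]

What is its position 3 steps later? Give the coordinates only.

Differencing gives [-1, -2], [+1, +3], [+2, -2], [-4, +0], [-1, -2], [+1, +3], [+2, -2], [-4, +0]. This is the pattern [-1, -2], [+1, +3], [+2, -2], [-4, +0] repeated.
step 9: apply [-1, -2] → [-11, -14]
step 10: apply [+1, +3] → [-10, -11]
step 11: apply [+2, -2] → [-8, -13]

[-8, -13]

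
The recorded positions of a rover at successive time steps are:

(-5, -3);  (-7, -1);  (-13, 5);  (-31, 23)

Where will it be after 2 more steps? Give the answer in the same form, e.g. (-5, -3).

(-247, 239)

Consecutive displacements (-2, +2), (-6, +6), (-18, +18) scale by a factor of 3 each step.
step 4: (-31, 23) + (-54, +54) → (-85, 77)
step 5: (-85, 77) + (-162, +162) → (-247, 239)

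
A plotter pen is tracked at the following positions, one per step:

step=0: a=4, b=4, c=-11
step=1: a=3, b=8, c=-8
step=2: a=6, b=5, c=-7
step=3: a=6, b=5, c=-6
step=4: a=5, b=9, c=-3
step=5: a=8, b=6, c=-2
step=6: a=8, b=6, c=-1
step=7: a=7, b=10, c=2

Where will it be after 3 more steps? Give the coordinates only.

a=9, b=11, c=7

Step-to-step displacements: (-1, +4, +3), (+3, -3, +1), (+0, +0, +1), (-1, +4, +3), (+3, -3, +1), (+0, +0, +1), (-1, +4, +3) — a repeating cycle of length 3.
step 8: apply (+3, -3, +1) → a=10, b=7, c=3
step 9: apply (+0, +0, +1) → a=10, b=7, c=4
step 10: apply (-1, +4, +3) → a=9, b=11, c=7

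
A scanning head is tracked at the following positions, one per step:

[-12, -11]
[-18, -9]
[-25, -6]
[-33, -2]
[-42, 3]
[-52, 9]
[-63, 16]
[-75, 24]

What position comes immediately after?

[-88, 33]

Taking differences between consecutive positions: [-6, +2], [-7, +3], [-8, +4], [-9, +5], [-10, +6], [-11, +7], [-12, +8]. These grow by [-1, +1] each step.
step 8: [-75, 24] + [-13, +9] → [-88, 33]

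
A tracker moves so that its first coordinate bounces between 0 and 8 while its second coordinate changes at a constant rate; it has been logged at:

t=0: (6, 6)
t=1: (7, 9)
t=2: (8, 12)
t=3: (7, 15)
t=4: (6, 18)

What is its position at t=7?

The first coordinate travels 1 per step and bounces off the walls at 0 and 8.
  step 5: 6 → 5
  step 6: 5 → 4
  step 7: 4 → 3
The second coordinate changes by +3 each step: at step 7 it is 27.

(3, 27)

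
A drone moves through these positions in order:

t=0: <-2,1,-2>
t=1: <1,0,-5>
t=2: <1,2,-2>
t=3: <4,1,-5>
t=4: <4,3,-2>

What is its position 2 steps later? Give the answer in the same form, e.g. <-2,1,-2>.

The moves between consecutive positions are <+3,-1,-3>, <+0,+2,+3>, <+3,-1,-3>, <+0,+2,+3>; they repeat the 2-cycle [<+3,-1,-3>, <+0,+2,+3>].
step 5: apply <+3,-1,-3> → <7,2,-5>
step 6: apply <+0,+2,+3> → <7,4,-2>

<7,4,-2>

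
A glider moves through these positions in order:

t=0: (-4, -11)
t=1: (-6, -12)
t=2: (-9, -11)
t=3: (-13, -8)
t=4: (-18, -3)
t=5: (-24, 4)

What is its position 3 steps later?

Successive displacements: (-2, -1), (-3, +1), (-4, +3), (-5, +5), (-6, +7) — each changes by (-1, +2).
step 6: (-24, 4) + (-7, +9) → (-31, 13)
step 7: (-31, 13) + (-8, +11) → (-39, 24)
step 8: (-39, 24) + (-9, +13) → (-48, 37)

(-48, 37)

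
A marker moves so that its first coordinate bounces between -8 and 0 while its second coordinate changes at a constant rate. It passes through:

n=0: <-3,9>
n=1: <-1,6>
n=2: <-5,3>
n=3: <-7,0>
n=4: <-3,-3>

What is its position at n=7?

The first coordinate reflects between -8 and 0, moving 4 per step.
  step 5: -3 → -1
  step 6: -1 → -5
  step 7: -5 → -7
The second coordinate changes by -3 each step: at step 7 it is -12.

<-7,-12>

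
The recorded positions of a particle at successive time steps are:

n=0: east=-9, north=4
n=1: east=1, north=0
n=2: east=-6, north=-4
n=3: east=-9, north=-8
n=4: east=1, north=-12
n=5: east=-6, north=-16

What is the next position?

The east coordinate repeats the cycle [-9, 1, -6] with period 3; step 6 mod 3 = 0, giving -9.
The north coordinate changes by -4 each step, so at step 6 it is 4 + 6·(-4) = -20.

east=-9, north=-20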